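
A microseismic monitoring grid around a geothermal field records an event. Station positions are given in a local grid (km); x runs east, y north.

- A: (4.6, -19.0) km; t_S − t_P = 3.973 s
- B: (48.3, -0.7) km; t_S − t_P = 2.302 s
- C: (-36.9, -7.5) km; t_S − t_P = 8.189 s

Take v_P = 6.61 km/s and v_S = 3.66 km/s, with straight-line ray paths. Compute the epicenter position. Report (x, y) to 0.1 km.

x ≈ 29.6 km, y ≈ 1.9 km

Distance from S−P lag: d = Δt · v_P v_S / (v_P − v_S) = Δt · (6.61·3.66)/(6.61−3.66) ≈ 8.2009·Δt.
So d_A = 32.58, d_B = 18.88, d_C = 67.16 km.
Circle about each station: (x − 4.6)² + (y + 19.0)² = 32.58²; (x − 48.3)² + (y + 0.7)² = 18.88²; (x + 36.9)² + (y + 7.5)² = 67.16².
Subtracting pairs of circle equations eliminates x²+y² and gives linear equations (the radical axes):
87.4 x + 36.6 y = 2656.22
-83.0 x + 23.0 y = -2413.31
Solving the 2×2 system: x ≈ 29.6, y ≈ 1.9 km.
Check against A (with the unrounded x, y): √((x − 4.6)²+(y + 19.0)²) = 32.58 ≈ 32.58 km. ✓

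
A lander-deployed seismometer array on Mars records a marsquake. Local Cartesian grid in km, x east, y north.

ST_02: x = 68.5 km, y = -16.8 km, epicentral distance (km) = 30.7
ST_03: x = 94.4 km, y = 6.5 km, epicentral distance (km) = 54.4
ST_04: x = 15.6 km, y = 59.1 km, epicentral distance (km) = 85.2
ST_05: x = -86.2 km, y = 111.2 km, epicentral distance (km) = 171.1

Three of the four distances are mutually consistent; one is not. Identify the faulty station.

ST_04

Solve using three stations at a time. Using ST_02, ST_03, ST_05 (subtract circle equations pairwise → linear system) gives (x, y) ≈ (40.9, -3.4).
Distances from that point to each station vs reported:
  ST_02: calculated 30.7 vs reported 30.7 → residual 0.0 km
  ST_03: calculated 54.4 vs reported 54.4 → residual 0.0 km
  ST_04: calculated 67.4 vs reported 85.2 → residual 17.8 km
  ST_05: calculated 171.1 vs reported 171.1 → residual 0.0 km
ST_02, ST_03, ST_05 are mutually consistent (residuals ≈ 0); ST_04 is off by 17.8 km.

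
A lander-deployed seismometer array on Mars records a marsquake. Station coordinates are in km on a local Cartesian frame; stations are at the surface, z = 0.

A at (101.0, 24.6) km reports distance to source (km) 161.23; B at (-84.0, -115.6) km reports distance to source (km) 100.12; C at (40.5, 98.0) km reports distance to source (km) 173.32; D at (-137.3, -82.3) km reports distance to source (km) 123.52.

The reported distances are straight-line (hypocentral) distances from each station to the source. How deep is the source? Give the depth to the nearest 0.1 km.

depth ≈ 54.3 km

Each station gives a sphere (x−x_i)² + (y−y_i)² + z² = d_i² (stations at z=0).
Subtracting the A sphere from B and C: z² cancels, leaving linear equations in x and y:
-370.0 x − 280.4 y = 25584.30
-121.0 x + 146.8 y = -3606.62
Solving: x ≈ -31.101, y ≈ -50.203 km (keep extra digits for the depth step; rounded: -31.1, -50.2).
Then from the A sphere: z² = 161.23² − (x − 101.0)² − (y − 24.6)² with x = -31.101, y = -50.203, so z ≈ 54.304 ≈ 54.3 km.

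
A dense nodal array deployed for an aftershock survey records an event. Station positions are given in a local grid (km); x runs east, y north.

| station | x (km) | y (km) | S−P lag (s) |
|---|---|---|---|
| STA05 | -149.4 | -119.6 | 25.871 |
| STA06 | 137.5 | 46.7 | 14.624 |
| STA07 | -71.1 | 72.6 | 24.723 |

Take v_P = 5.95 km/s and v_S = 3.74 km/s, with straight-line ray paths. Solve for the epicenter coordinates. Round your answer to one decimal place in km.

Distance from S−P lag: d = Δt · v_P v_S / (v_P − v_S) = Δt · (5.95·3.74)/(5.95−3.74) ≈ 10.0692·Δt.
So d_STA05 = 260.50, d_STA06 = 147.25, d_STA07 = 248.94 km.
Circle about each station: (x + 149.4)² + (y + 119.6)² = 260.50²; (x − 137.5)² + (y − 46.7)² = 147.25²; (x + 71.1)² + (y − 72.6)² = 248.94².
Subtracting the STA05 equation from the STA06 and STA07 equations removes the quadratic terms:
573.8 x + 332.6 y = 30640.31
156.6 x + 384.4 y = -20409.42
Solving the 2×2 system: x ≈ 110.2, y ≈ -98.0 km.
Check against STA05 (with the unrounded x, y): √((x + 149.4)²+(y + 119.6)²) = 260.49 ≈ 260.50 km. ✓

110.2 km east, -98.0 km north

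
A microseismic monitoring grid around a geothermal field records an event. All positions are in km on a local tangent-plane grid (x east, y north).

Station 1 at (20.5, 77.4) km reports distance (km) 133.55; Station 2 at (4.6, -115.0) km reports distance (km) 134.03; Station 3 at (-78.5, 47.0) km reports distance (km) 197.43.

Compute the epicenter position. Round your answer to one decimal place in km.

(104.9, -26.1)

Circle about each station: (x − 20.5)² + (y − 77.4)² = 133.55²; (x − 4.6)² + (y + 115.0)² = 134.03²; (x + 78.5)² + (y − 47.0)² = 197.43².
Subtracting the Station 1 equation from the Station 2 and Station 3 equations removes the quadratic terms:
-31.8 x − 384.8 y = 6706.71
-198.0 x − 60.8 y = -19182.76
Solving the 2×2 system: x ≈ 104.9, y ≈ -26.1 km.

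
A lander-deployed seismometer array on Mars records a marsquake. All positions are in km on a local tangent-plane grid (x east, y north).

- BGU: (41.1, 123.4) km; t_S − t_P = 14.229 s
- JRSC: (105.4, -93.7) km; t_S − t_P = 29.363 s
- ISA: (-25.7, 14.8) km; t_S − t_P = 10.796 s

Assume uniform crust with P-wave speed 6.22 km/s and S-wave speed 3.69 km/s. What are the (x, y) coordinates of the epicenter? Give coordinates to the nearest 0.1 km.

Distance from S−P lag: d = Δt · v_P v_S / (v_P − v_S) = Δt · (6.22·3.69)/(6.22−3.69) ≈ 9.0719·Δt.
So d_BGU = 129.08, d_JRSC = 266.38, d_ISA = 97.94 km.
Circle about each station: (x − 41.1)² + (y − 123.4)² = 129.08²; (x − 105.4)² + (y + 93.7)² = 266.38²; (x + 25.7)² + (y − 14.8)² = 97.94².
Subtracting pairs of circle equations eliminates x²+y² and gives linear equations (the radical axes):
128.6 x − 434.2 y = -51324.58
-133.6 x − 217.2 y = -8967.84
Solving the 2×2 system: x ≈ -84.4, y ≈ 93.2 km.

-84.4 km east, 93.2 km north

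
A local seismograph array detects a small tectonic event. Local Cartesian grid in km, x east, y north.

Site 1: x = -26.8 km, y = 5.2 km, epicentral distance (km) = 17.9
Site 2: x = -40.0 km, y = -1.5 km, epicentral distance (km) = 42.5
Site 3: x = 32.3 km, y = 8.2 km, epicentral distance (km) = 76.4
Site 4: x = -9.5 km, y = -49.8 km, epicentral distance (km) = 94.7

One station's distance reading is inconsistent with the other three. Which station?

Solve using three stations at a time. Using Site 2, Site 3, Site 4 (subtract circle equations pairwise → linear system) gives (x, y) ≈ (-36.8, 40.9).
Distances from that point to each station vs reported:
  Site 1: calculated 37.1 vs reported 17.9 → residual 19.2 km
  Site 2: calculated 42.5 vs reported 42.5 → residual 0.0 km
  Site 3: calculated 76.4 vs reported 76.4 → residual 0.0 km
  Site 4: calculated 94.7 vs reported 94.7 → residual 0.0 km
Site 2, Site 3, Site 4 are mutually consistent (residuals ≈ 0); Site 1 is off by 19.2 km.

Site 1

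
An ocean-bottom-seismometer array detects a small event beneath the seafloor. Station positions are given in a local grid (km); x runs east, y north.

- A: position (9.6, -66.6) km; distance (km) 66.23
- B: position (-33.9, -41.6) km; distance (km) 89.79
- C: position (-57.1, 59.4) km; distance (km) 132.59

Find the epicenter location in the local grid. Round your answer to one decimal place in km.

52.1 km east, -15.8 km north

Circle about each station: (x − 9.6)² + (y + 66.6)² = 66.23²; (x + 33.9)² + (y + 41.6)² = 89.79²; (x + 57.1)² + (y − 59.4)² = 132.59².
Subtracting pairs of circle equations eliminates x²+y² and gives linear equations (the radical axes):
-87.0 x + 50.0 y = -5323.78
-133.4 x + 252.0 y = -10932.65
Solving the 2×2 system: x ≈ 52.1, y ≈ -15.8 km.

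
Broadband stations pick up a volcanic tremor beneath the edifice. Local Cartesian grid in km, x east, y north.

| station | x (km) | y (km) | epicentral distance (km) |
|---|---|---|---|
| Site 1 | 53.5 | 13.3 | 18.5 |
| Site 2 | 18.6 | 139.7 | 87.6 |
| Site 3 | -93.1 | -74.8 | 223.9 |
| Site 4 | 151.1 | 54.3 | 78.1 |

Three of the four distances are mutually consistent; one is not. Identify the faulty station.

Solve using three stations at a time. Using Site 2, Site 3, Site 4 (subtract circle equations pairwise → linear system) gives (x, y) ≈ (75.2, 72.8).
Distances from that point to each station vs reported:
  Site 1: calculated 63.4 vs reported 18.5 → residual 44.9 km
  Site 2: calculated 87.6 vs reported 87.6 → residual 0.0 km
  Site 3: calculated 223.9 vs reported 223.9 → residual 0.0 km
  Site 4: calculated 78.1 vs reported 78.1 → residual 0.0 km
Site 2, Site 3, Site 4 are mutually consistent (residuals ≈ 0); Site 1 is off by 44.9 km.

Site 1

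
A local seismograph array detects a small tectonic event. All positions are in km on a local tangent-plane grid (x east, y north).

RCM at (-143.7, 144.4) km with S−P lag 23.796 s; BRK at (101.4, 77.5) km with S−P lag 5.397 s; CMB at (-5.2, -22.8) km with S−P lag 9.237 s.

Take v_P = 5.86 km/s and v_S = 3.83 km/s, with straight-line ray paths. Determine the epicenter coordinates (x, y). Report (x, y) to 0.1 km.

x ≈ 87.8 km, y ≈ 19.4 km

Distance from S−P lag: d = Δt · v_P v_S / (v_P − v_S) = Δt · (5.86·3.83)/(5.86−3.83) ≈ 11.0561·Δt.
So d_RCM = 263.09, d_BRK = 59.67, d_CMB = 102.12 km.
Circle about each station: (x + 143.7)² + (y − 144.4)² = 263.09²; (x − 101.4)² + (y − 77.5)² = 59.67²; (x + 5.2)² + (y + 22.8)² = 102.12².
Subtracting pairs of circle equations eliminates x²+y² and gives linear equations (the radical axes):
490.2 x − 133.8 y = 40443.00
277.0 x − 334.4 y = 17833.68
Solving the 2×2 system: x ≈ 87.8, y ≈ 19.4 km.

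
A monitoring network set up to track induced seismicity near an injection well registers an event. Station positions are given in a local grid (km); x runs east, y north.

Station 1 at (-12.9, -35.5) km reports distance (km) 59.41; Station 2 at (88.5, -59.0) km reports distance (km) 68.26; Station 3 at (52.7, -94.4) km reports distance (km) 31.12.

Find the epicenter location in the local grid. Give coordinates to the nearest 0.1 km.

x ≈ 24.2 km, y ≈ -81.9 km

Circle about each station: (x + 12.9)² + (y + 35.5)² = 59.41²; (x − 88.5)² + (y + 59.0)² = 68.26²; (x − 52.7)² + (y + 94.4)² = 31.12².
Subtracting pairs of circle equations eliminates x²+y² and gives linear equations (the radical axes):
202.8 x − 47.0 y = 8756.71
131.2 x − 117.8 y = 12823.08
Solving the 2×2 system: x ≈ 24.2, y ≈ -81.9 km.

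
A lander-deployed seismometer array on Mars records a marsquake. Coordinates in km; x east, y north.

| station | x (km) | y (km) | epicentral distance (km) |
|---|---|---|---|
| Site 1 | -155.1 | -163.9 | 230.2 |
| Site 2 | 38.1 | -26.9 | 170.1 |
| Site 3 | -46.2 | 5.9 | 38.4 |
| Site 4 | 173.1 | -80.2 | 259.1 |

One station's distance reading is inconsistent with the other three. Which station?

Solve using three stations at a time. Using Site 1, Site 3, Site 4 (subtract circle equations pairwise → linear system) gives (x, y) ≈ (-54.7, 43.2).
Distances from that point to each station vs reported:
  Site 1: calculated 230.2 vs reported 230.2 → residual 0.0 km
  Site 2: calculated 116.3 vs reported 170.1 → residual 53.8 km
  Site 3: calculated 38.3 vs reported 38.4 → residual 0.1 km
  Site 4: calculated 259.1 vs reported 259.1 → residual 0.0 km
Site 1, Site 3, Site 4 are mutually consistent (residuals ≈ 0); Site 2 is off by 53.8 km.

Site 2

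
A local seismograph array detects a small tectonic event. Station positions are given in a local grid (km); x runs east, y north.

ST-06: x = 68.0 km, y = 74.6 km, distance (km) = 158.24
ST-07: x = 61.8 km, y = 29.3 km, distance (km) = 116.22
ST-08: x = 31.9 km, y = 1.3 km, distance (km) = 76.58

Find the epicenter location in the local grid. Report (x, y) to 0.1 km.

-5.0 km east, -65.8 km north

Circle about each station: (x − 68.0)² + (y − 74.6)² = 158.24²; (x − 61.8)² + (y − 29.3)² = 116.22²; (x − 31.9)² + (y − 1.3)² = 76.58².
Subtracting pairs of circle equations eliminates x²+y² and gives linear equations (the radical axes):
-12.4 x − 90.6 y = 6021.38
-72.2 x − 146.6 y = 10005.54
Solving the 2×2 system: x ≈ -5.0, y ≈ -65.8 km.
Check against ST-06 (with the unrounded x, y): √((x − 68.0)²+(y − 74.6)²) = 158.23 ≈ 158.24 km. ✓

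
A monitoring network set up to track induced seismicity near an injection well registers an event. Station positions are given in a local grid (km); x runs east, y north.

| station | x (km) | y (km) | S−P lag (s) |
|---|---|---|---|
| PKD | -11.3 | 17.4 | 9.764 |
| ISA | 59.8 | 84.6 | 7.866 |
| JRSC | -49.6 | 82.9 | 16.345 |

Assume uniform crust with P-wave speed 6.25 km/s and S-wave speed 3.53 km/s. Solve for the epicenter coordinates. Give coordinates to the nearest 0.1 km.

Distance from S−P lag: d = Δt · v_P v_S / (v_P − v_S) = Δt · (6.25·3.53)/(6.25−3.53) ≈ 8.1112·Δt.
So d_PKD = 79.20, d_ISA = 63.80, d_JRSC = 132.58 km.
Circle about each station: (x + 11.3)² + (y − 17.4)² = 79.20²; (x − 59.8)² + (y − 84.6)² = 63.80²; (x + 49.6)² + (y − 82.9)² = 132.58².
Subtracting the PKD equation from the ISA and JRSC equations removes the quadratic terms:
142.2 x + 134.4 y = 12504.95
-76.6 x + 131.0 y = -2402.70
Solving the 2×2 system: x ≈ 67.8, y ≈ 21.3 km.
Check against PKD (with the unrounded x, y): √((x + 11.3)²+(y − 17.4)²) = 79.20 ≈ 79.20 km. ✓

x ≈ 67.8 km, y ≈ 21.3 km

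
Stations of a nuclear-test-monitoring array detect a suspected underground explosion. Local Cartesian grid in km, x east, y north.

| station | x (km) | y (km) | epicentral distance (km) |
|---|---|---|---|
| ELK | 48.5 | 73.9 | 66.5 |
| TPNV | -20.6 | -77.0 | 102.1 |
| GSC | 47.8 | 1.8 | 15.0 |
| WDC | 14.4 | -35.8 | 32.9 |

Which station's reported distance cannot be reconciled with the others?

Solve using three stations at a time. Using ELK, TPNV, GSC (subtract circle equations pairwise → linear system) gives (x, y) ≈ (34.6, 8.9).
Distances from that point to each station vs reported:
  ELK: calculated 66.5 vs reported 66.5 → residual 0.0 km
  TPNV: calculated 102.1 vs reported 102.1 → residual 0.0 km
  GSC: calculated 15.0 vs reported 15.0 → residual 0.0 km
  WDC: calculated 49.0 vs reported 32.9 → residual 16.1 km
ELK, TPNV, GSC are mutually consistent (residuals ≈ 0); WDC is off by 16.1 km.

WDC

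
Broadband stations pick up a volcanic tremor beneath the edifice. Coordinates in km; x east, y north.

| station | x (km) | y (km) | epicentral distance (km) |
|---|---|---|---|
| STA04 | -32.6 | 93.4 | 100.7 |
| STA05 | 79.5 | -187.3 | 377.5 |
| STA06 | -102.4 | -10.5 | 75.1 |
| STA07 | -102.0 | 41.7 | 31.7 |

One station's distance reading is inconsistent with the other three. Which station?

STA05

Solve using three stations at a time. Using STA04, STA06, STA07 (subtract circle equations pairwise → linear system) gives (x, y) ≈ (-127.6, 60.2).
Distances from that point to each station vs reported:
  STA04: calculated 100.7 vs reported 100.7 → residual 0.0 km
  STA05: calculated 322.7 vs reported 377.5 → residual 54.8 km
  STA06: calculated 75.1 vs reported 75.1 → residual 0.0 km
  STA07: calculated 31.6 vs reported 31.7 → residual 0.1 km
STA04, STA06, STA07 are mutually consistent (residuals ≈ 0); STA05 is off by 54.8 km.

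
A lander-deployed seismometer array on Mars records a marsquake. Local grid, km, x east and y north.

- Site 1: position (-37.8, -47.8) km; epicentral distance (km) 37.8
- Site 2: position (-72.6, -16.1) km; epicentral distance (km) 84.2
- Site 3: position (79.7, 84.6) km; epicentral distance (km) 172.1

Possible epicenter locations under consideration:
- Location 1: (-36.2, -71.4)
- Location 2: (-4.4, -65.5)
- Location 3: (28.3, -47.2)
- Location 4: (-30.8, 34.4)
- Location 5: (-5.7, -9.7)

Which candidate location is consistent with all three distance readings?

For each candidate, compare |candidate − station| to the reported distance:
Location 1: residuals Site 1 14.1, Site 2 18.0, Site 3 22.2 → max 22.2 km
Location 2: residuals Site 1 0.0, Site 2 0.0, Site 3 0.0 → max 0.0 km
Location 3: residuals Site 1 28.3, Site 2 21.4, Site 3 30.6 → max 30.6 km
Location 4: residuals Site 1 44.7, Site 2 18.6, Site 3 50.7 → max 50.7 km
Location 5: residuals Site 1 12.0, Site 2 17.0, Site 3 44.9 → max 44.9 km
Only Location 2 has all residuals ≈ 0.

Location 2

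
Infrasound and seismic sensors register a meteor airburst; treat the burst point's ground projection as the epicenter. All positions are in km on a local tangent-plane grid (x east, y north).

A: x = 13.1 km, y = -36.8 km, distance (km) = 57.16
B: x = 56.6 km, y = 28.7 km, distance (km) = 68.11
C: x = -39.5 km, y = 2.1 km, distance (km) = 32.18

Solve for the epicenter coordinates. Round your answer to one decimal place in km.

(-10.2, 15.4)

Circle about each station: (x − 13.1)² + (y + 36.8)² = 57.16²; (x − 56.6)² + (y − 28.7)² = 68.11²; (x + 39.5)² + (y − 2.1)² = 32.18².
Subtracting pairs of circle equations eliminates x²+y² and gives linear equations (the radical axes):
87.0 x + 131.0 y = 1129.69
-105.2 x + 77.8 y = 2270.52
Solving the 2×2 system: x ≈ -10.2, y ≈ 15.4 km.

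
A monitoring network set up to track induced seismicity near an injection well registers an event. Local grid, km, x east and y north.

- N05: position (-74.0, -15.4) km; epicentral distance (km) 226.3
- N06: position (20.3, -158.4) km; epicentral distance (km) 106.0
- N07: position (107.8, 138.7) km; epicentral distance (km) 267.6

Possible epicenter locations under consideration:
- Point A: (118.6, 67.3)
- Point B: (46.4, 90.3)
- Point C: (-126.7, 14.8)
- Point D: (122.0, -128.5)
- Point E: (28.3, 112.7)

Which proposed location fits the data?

Point D

For each candidate, compare |candidate − station| to the reported distance:
Point A: residuals N05 16.7, N06 140.2, N07 195.4 → max 195.4 km
Point B: residuals N05 66.1, N06 144.1, N07 189.4 → max 189.4 km
Point C: residuals N05 165.6, N06 121.2, N07 2.4 → max 165.6 km
Point D: residuals N05 0.0, N06 0.0, N07 0.0 → max 0.0 km
Point E: residuals N05 62.4, N06 165.2, N07 184.0 → max 184.0 km
Only Point D has all residuals ≈ 0.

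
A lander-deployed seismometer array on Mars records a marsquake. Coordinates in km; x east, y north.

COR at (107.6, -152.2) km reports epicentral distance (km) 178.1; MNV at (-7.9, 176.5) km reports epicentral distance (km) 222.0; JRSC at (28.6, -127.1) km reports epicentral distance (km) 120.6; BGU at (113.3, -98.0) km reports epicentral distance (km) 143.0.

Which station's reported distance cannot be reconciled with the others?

MNV

Solve using three stations at a time. Using COR, JRSC, BGU (subtract circle equations pairwise → linear system) gives (x, y) ≈ (0.7, -9.6).
Distances from that point to each station vs reported:
  COR: calculated 178.2 vs reported 178.1 → residual 0.1 km
  MNV: calculated 186.3 vs reported 222.0 → residual 35.7 km
  JRSC: calculated 120.8 vs reported 120.6 → residual 0.2 km
  BGU: calculated 143.1 vs reported 143.0 → residual 0.1 km
COR, JRSC, BGU are mutually consistent (residuals ≈ 0); MNV is off by 35.7 km.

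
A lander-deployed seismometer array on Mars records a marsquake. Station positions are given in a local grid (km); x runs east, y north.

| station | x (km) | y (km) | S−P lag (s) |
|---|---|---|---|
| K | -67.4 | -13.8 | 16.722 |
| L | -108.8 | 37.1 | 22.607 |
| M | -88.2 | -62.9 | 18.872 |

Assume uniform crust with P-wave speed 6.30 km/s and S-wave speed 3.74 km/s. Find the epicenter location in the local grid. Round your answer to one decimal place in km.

(84.1, -40.9)

Distance from S−P lag: d = Δt · v_P v_S / (v_P − v_S) = Δt · (6.30·3.74)/(6.30−3.74) ≈ 9.2039·Δt.
So d_K = 153.91, d_L = 208.07, d_M = 173.70 km.
Circle about each station: (x + 67.4)² + (y + 13.8)² = 153.91²; (x + 108.8)² + (y − 37.1)² = 208.07²; (x + 88.2)² + (y + 62.9)² = 173.70².
Subtracting pairs of circle equations eliminates x²+y² and gives linear equations (the radical axes):
-82.8 x + 101.8 y = -11124.19
-41.6 x − 98.2 y = 519.05
Solving the 2×2 system: x ≈ 84.1, y ≈ -40.9 km.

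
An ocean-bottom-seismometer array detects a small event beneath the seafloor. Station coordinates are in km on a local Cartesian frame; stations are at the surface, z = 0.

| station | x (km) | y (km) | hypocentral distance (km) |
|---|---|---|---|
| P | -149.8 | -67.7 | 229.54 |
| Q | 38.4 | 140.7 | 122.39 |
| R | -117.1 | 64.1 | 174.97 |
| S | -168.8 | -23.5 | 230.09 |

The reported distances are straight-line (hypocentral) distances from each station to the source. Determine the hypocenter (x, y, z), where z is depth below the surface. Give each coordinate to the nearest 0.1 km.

Each station gives a sphere (x−x_i)² + (y−y_i)² + z² = d_i² (stations at z=0).
Subtracting the P sphere from Q and R: z² cancels, leaving linear equations in x and y:
376.4 x + 416.8 y = 31957.02
65.4 x + 263.6 y = 12872.00
Solving: x ≈ 42.507, y ≈ 38.285 km (keep extra digits for the depth step; rounded: 42.5, 38.3).
Then from the P sphere: z² = 229.54² − (x + 149.8)² − (y + 67.7)² with x = 42.507, y = 38.285, so z ≈ 66.887 ≈ 66.9 km.
Check against S (with the unrounded solution): distance 230.09 ≈ 230.09 km. ✓

(42.5, 38.3, 66.9)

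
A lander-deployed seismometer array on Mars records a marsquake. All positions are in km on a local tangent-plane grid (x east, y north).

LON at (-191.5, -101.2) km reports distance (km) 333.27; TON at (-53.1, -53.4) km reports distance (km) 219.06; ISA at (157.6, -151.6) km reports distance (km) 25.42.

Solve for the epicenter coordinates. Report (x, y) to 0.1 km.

(135.7, -164.5)

Circle about each station: (x + 191.5)² + (y + 101.2)² = 333.27²; (x + 53.1)² + (y + 53.4)² = 219.06²; (x − 157.6)² + (y + 151.6)² = 25.42².
Subtracting the LON equation from the TON and ISA equations removes the quadratic terms:
276.8 x + 95.6 y = 21839.09
698.2 x − 100.8 y = 111329.35
Solving the 2×2 system: x ≈ 135.7, y ≈ -164.5 km.
Check against LON (with the unrounded x, y): √((x + 191.5)²+(y + 101.2)²) = 333.27 ≈ 333.27 km. ✓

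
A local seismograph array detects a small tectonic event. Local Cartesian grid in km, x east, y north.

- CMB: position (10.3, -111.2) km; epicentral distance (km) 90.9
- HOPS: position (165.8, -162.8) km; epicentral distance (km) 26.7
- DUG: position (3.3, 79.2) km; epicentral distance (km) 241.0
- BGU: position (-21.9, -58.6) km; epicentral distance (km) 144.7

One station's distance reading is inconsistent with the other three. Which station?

HOPS

Solve using three stations at a time. Using CMB, DUG, BGU (subtract circle equations pairwise → linear system) gives (x, y) ≈ (95.2, -143.6).
Distances from that point to each station vs reported:
  CMB: calculated 90.8 vs reported 90.9 → residual 0.1 km
  HOPS: calculated 73.2 vs reported 26.7 → residual 46.5 km
  DUG: calculated 241.0 vs reported 241.0 → residual 0.0 km
  BGU: calculated 144.7 vs reported 144.7 → residual 0.0 km
CMB, DUG, BGU are mutually consistent (residuals ≈ 0); HOPS is off by 46.5 km.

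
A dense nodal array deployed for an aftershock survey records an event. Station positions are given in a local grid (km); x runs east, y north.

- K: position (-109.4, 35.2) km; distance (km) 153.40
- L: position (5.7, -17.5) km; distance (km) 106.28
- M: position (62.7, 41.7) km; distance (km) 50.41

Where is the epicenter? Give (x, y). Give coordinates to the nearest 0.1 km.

(35.9, 84.4)

Circle about each station: (x + 109.4)² + (y − 35.2)² = 153.40²; (x − 5.7)² + (y + 17.5)² = 106.28²; (x − 62.7)² + (y − 41.7)² = 50.41².
Subtracting pairs of circle equations eliminates x²+y² and gives linear equations (the radical axes):
230.2 x − 105.4 y = -632.54
344.2 x + 13.0 y = 13453.17
Solving the 2×2 system: x ≈ 35.9, y ≈ 84.4 km.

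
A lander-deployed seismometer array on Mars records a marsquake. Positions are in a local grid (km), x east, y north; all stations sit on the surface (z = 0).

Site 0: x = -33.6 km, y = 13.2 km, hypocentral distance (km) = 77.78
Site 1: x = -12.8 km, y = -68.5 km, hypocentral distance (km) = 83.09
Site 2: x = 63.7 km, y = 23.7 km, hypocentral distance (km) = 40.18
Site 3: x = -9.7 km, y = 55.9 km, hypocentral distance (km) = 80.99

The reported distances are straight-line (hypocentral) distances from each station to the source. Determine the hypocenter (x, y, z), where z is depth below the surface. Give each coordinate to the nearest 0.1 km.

Each station gives a sphere (x−x_i)² + (y−y_i)² + z² = d_i² (stations at z=0).
Subtracting the Site 0 sphere from Site 1 and Site 2: z² cancels, leaving linear equations in x and y:
41.6 x − 163.4 y = 2698.67
194.6 x + 21.0 y = 7751.48
Solving: x ≈ 40.502, y ≈ -6.204 km (keep extra digits for the depth step; rounded: 40.5, -6.2).
Then from the Site 0 sphere: z² = 77.78² − (x + 33.6)² − (y − 13.2)² with x = 40.502, y = -6.204, so z ≈ 13.495 ≈ 13.5 km.

(40.5, -6.2, 13.5)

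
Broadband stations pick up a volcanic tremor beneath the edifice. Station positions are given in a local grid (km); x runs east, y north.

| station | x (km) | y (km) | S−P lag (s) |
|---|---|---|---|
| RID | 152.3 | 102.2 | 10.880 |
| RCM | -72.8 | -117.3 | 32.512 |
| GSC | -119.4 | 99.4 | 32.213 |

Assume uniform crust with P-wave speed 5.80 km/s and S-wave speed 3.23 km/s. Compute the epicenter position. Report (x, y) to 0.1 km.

Distance from S−P lag: d = Δt · v_P v_S / (v_P − v_S) = Δt · (5.80·3.23)/(5.80−3.23) ≈ 7.2895·Δt.
So d_RID = 79.31, d_RCM = 237.00, d_GSC = 234.82 km.
Circle about each station: (x − 152.3)² + (y − 102.2)² = 79.31²; (x + 72.8)² + (y + 117.3)² = 237.00²; (x + 119.4)² + (y − 99.4)² = 234.82².
Subtracting the RID equation from the RCM and GSC equations removes the quadratic terms:
-450.2 x − 439.0 y = -64459.92
-543.4 x − 5.6 y = -58353.77
Solving the 2×2 system: x ≈ 107.0, y ≈ 37.1 km.

x ≈ 107.0 km, y ≈ 37.1 km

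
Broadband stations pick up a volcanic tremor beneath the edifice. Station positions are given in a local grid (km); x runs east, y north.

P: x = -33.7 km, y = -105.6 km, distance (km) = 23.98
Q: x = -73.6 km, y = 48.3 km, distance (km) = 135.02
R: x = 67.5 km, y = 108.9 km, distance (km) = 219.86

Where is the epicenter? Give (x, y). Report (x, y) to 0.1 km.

-40.5 km east, -82.6 km north

Circle about each station: (x + 33.7)² + (y + 105.6)² = 23.98²; (x + 73.6)² + (y − 48.3)² = 135.02²; (x − 67.5)² + (y − 108.9)² = 219.86².
Subtracting pairs of circle equations eliminates x²+y² and gives linear equations (the radical axes):
-79.8 x + 307.8 y = -22192.56
202.4 x + 429.0 y = -43634.97
Solving the 2×2 system: x ≈ -40.5, y ≈ -82.6 km.
Check against P (with the unrounded x, y): √((x + 33.7)²+(y + 105.6)²) = 23.98 ≈ 23.98 km. ✓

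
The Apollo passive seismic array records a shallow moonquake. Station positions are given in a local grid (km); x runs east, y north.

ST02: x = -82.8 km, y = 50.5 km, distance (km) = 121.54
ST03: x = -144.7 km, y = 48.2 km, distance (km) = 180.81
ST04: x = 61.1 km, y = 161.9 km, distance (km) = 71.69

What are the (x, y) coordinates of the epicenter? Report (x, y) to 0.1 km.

(29.2, 97.7)

Circle about each station: (x + 82.8)² + (y − 50.5)² = 121.54²; (x + 144.7)² + (y − 48.2)² = 180.81²; (x − 61.1)² + (y − 161.9)² = 71.69².
Subtracting pairs of circle equations eliminates x²+y² and gives linear equations (the radical axes):
-123.8 x − 4.6 y = -4065.04
287.8 x + 222.8 y = 30171.25
Solving the 2×2 system: x ≈ 29.2, y ≈ 97.7 km.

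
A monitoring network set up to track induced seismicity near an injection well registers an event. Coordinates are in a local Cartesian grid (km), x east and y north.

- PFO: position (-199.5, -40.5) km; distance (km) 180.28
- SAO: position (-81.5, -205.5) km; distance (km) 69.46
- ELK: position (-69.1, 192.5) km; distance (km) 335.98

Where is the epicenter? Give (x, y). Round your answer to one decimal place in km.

x ≈ -51.2 km, y ≈ -143.0 km

Circle about each station: (x + 199.5)² + (y + 40.5)² = 180.28²; (x + 81.5)² + (y + 205.5)² = 69.46²; (x + 69.1)² + (y − 192.5)² = 335.98².
Subtracting the PFO equation from the SAO and ELK equations removes the quadratic terms:
236.0 x − 330.0 y = 35108.19
260.8 x + 466.0 y = -79991.12
Solving the 2×2 system: x ≈ -51.2, y ≈ -143.0 km.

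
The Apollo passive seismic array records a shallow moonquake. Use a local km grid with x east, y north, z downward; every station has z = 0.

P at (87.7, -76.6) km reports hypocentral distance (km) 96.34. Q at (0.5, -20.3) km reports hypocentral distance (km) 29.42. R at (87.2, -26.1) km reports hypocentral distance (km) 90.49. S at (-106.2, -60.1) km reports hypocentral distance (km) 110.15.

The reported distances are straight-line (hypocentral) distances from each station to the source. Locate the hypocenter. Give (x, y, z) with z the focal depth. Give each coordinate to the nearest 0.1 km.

Each station gives a sphere (x−x_i)² + (y−y_i)² + z² = d_i² (stations at z=0).
Subtracting the P sphere from Q and R: z² cancels, leaving linear equations in x and y:
-174.4 x + 112.6 y = -4730.65
-1.0 x + 101.0 y = -4180.84
Solving: x ≈ 0.402, y ≈ -41.391 km (keep extra digits for the depth step; rounded: 0.4, -41.4).
Then from the P sphere: z² = 96.34² − (x − 87.7)² − (y + 76.6)² with x = 0.402, y = -41.391, so z ≈ 20.513 ≈ 20.5 km.

(0.4, -41.4, 20.5)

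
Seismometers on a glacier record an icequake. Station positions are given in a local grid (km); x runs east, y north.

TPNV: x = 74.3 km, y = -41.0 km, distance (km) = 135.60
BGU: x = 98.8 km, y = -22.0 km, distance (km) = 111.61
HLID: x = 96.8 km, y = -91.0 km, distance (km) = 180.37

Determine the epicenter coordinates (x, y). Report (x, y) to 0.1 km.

Circle about each station: (x − 74.3)² + (y + 41.0)² = 135.60²; (x − 98.8)² + (y + 22.0)² = 111.61²; (x − 96.8)² + (y + 91.0)² = 180.37².
Subtracting the TPNV equation from the BGU and HLID equations removes the quadratic terms:
49.0 x + 38.0 y = 8974.52
45.0 x − 100.0 y = -3696.23
Solving the 2×2 system: x ≈ 114.5, y ≈ 88.5 km.

114.5 km east, 88.5 km north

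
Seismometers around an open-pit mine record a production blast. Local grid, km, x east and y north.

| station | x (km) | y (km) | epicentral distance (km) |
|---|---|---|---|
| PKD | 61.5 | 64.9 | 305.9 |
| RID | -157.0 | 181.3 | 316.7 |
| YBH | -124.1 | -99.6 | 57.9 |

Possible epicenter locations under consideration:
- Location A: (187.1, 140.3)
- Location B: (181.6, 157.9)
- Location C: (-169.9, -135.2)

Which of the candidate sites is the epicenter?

Location C

For each candidate, compare |candidate − station| to the reported distance:
Location A: residuals PKD 159.4, RID 29.8, YBH 335.0 → max 335.0 km
Location B: residuals PKD 154.0, RID 22.7, YBH 341.8 → max 341.8 km
Location C: residuals PKD 0.0, RID 0.1, YBH 0.1 → max 0.1 km
Only Location C has all residuals ≈ 0.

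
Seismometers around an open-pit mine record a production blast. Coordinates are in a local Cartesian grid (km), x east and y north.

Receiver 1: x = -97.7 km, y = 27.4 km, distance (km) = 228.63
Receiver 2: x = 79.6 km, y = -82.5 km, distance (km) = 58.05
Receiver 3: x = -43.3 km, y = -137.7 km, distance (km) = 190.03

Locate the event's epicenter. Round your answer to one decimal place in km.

(120.4, -41.2)

Circle about each station: (x + 97.7)² + (y − 27.4)² = 228.63²; (x − 79.6)² + (y + 82.5)² = 58.05²; (x + 43.3)² + (y + 137.7)² = 190.03².
Subtracting pairs of circle equations eliminates x²+y² and gives linear equations (the radical axes):
354.6 x − 219.8 y = 51748.23
108.8 x − 330.2 y = 26700.41
Solving the 2×2 system: x ≈ 120.4, y ≈ -41.2 km.
Check against Receiver 1 (with the unrounded x, y): √((x + 97.7)²+(y − 27.4)²) = 228.63 ≈ 228.63 km. ✓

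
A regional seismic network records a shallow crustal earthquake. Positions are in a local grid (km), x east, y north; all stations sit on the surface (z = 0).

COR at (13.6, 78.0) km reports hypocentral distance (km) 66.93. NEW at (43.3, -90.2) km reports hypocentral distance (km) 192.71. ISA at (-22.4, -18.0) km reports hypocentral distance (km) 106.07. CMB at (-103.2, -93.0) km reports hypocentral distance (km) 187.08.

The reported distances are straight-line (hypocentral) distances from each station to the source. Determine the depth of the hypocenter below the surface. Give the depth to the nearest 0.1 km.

Each station gives a sphere (x−x_i)² + (y−y_i)² + z² = d_i² (stations at z=0).
Subtracting the COR sphere from NEW and ISA: z² cancels, leaving linear equations in x and y:
59.4 x − 336.4 y = -28915.55
-72.0 x − 192.0 y = -12214.42
Solving: x ≈ -40.500, y ≈ 78.804 km (keep extra digits for the depth step; rounded: -40.5, 78.8).
Then from the COR sphere: z² = 66.93² − (x − 13.6)² − (y − 78.0)² with x = -40.500, y = 78.804, so z ≈ 39.398 ≈ 39.4 km.

depth ≈ 39.4 km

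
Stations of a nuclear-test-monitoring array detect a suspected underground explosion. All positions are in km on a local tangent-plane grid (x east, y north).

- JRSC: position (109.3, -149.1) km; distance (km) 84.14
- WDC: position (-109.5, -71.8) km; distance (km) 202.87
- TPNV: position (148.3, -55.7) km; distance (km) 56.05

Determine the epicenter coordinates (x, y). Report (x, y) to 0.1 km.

93.3 km east, -66.5 km north

Circle about each station: (x − 109.3)² + (y + 149.1)² = 84.14²; (x + 109.5)² + (y + 71.8)² = 202.87²; (x − 148.3)² + (y + 55.7)² = 56.05².
Subtracting pairs of circle equations eliminates x²+y² and gives linear equations (the radical axes):
-437.6 x + 154.6 y = -51108.51
78.0 x + 186.8 y = -5143.98
Solving the 2×2 system: x ≈ 93.3, y ≈ -66.5 km.
Check against JRSC (with the unrounded x, y): √((x − 109.3)²+(y + 149.1)²) = 84.14 ≈ 84.14 km. ✓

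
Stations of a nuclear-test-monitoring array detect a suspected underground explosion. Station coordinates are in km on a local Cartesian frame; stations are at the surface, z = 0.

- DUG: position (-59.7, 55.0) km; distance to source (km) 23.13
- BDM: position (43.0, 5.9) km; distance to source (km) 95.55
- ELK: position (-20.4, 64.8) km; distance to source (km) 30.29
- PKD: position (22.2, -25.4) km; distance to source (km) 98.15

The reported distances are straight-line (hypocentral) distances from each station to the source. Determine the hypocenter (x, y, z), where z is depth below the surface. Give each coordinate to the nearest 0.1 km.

(-41.9, 47.8, 12.9)

Each station gives a sphere (x−x_i)² + (y−y_i)² + z² = d_i² (stations at z=0).
Subtracting the DUG sphere from BDM and ELK: z² cancels, leaving linear equations in x and y:
205.4 x − 98.2 y = -13300.09
78.6 x + 19.6 y = -2356.38
Solving: x ≈ -41.899, y ≈ 47.801 km (keep extra digits for the depth step; rounded: -41.9, 47.8).
Then from the DUG sphere: z² = 23.13² − (x + 59.7)² − (y − 55.0)² with x = -41.899, y = 47.801, so z ≈ 12.896 ≈ 12.9 km.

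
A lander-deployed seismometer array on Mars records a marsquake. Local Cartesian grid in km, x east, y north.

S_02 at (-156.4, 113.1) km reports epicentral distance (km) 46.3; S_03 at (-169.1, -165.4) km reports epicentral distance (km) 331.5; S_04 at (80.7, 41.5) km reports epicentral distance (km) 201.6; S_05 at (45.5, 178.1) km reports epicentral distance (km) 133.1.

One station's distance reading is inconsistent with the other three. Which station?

Solve using three stations at a time. Using S_03, S_04, S_05 (subtract circle equations pairwise → linear system) gives (x, y) ≈ (-85.6, 155.4).
Distances from that point to each station vs reported:
  S_02: calculated 82.5 vs reported 46.3 → residual 36.2 km
  S_03: calculated 331.5 vs reported 331.5 → residual 0.0 km
  S_04: calculated 201.6 vs reported 201.6 → residual 0.0 km
  S_05: calculated 133.1 vs reported 133.1 → residual 0.0 km
S_03, S_04, S_05 are mutually consistent (residuals ≈ 0); S_02 is off by 36.2 km.

S_02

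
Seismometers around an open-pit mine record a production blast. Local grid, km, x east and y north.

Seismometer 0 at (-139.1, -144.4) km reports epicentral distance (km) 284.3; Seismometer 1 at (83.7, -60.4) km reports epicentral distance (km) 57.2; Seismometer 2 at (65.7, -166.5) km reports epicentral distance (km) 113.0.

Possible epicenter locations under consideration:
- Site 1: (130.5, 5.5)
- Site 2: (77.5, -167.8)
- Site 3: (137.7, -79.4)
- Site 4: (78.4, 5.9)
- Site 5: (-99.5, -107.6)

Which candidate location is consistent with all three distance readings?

Site 3

For each candidate, compare |candidate − station| to the reported distance:
Site 1: residuals Seismometer 0 24.2, Seismometer 1 23.6, Seismometer 2 70.8 → max 70.8 km
Site 2: residuals Seismometer 0 66.4, Seismometer 1 50.4, Seismometer 2 101.1 → max 101.1 km
Site 3: residuals Seismometer 0 0.0, Seismometer 1 0.0, Seismometer 2 0.0 → max 0.0 km
Site 4: residuals Seismometer 0 19.9, Seismometer 1 9.3, Seismometer 2 59.9 → max 59.9 km
Site 5: residuals Seismometer 0 230.2, Seismometer 1 132.0, Seismometer 2 62.4 → max 230.2 km
Only Site 3 has all residuals ≈ 0.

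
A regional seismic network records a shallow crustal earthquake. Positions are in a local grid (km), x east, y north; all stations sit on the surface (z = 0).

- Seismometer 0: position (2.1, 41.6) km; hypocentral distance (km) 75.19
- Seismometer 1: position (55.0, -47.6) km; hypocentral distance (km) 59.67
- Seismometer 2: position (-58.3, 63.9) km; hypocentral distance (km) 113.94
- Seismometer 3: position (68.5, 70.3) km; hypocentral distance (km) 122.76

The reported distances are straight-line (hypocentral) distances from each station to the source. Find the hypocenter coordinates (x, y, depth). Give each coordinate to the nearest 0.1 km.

x ≈ 1.8 km, y ≈ -30.6 km, depth ≈ 21.0 km

Each station gives a sphere (x−x_i)² + (y−y_i)² + z² = d_i² (stations at z=0).
Subtracting the Seismometer 0 sphere from Seismometer 1 and Seismometer 2: z² cancels, leaving linear equations in x and y:
105.8 x − 178.4 y = 5648.82
-120.8 x + 44.6 y = -1581.66
Solving: x ≈ 1.796, y ≈ -30.599 km (keep extra digits for the depth step; rounded: 1.8, -30.6).
Then from the Seismometer 0 sphere: z² = 75.19² − (x − 2.1)² − (y − 41.6)² with x = 1.796, y = -30.599, so z ≈ 20.994 ≈ 21.0 km.
Check against Seismometer 3 (with the unrounded solution): distance 122.76 ≈ 122.76 km. ✓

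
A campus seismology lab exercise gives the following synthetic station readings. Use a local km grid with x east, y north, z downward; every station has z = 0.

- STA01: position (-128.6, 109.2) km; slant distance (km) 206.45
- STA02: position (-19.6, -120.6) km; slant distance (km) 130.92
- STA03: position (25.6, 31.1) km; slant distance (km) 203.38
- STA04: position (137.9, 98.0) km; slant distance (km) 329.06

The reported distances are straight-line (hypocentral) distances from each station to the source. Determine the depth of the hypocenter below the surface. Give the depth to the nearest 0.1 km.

Each station gives a sphere (x−x_i)² + (y−y_i)² + z² = d_i² (stations at z=0).
Subtracting the STA01 sphere from STA02 and STA03: z² cancels, leaving linear equations in x and y:
218.0 x − 459.6 y = 11947.48
308.4 x − 156.2 y = -25581.85
Solving: x ≈ -126.509, y ≈ -86.002 km (keep extra digits for the depth step; rounded: -126.5, -86.0).
Then from the STA01 sphere: z² = 206.45² − (x + 128.6)² − (y − 109.2)² with x = -126.509, y = -86.002, so z ≈ 67.182 ≈ 67.2 km.

z ≈ 67.2 km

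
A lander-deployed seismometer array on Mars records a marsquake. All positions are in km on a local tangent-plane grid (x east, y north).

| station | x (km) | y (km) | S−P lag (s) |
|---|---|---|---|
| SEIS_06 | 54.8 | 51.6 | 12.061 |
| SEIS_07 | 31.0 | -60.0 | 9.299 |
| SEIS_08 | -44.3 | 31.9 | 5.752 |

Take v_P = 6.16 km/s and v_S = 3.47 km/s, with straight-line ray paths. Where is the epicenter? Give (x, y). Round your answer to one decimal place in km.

(-20.8, -7.3)

Distance from S−P lag: d = Δt · v_P v_S / (v_P − v_S) = Δt · (6.16·3.47)/(6.16−3.47) ≈ 7.9462·Δt.
So d_SEIS_06 = 95.84, d_SEIS_07 = 73.89, d_SEIS_08 = 45.71 km.
Circle about each station: (x − 54.8)² + (y − 51.6)² = 95.84²; (x − 31.0)² + (y + 60.0)² = 73.89²; (x + 44.3)² + (y − 31.9)² = 45.71².
Subtracting the SEIS_06 equation from the SEIS_07 and SEIS_08 equations removes the quadratic terms:
-47.6 x − 223.2 y = 2620.97
-198.2 x − 39.4 y = 4410.40
Solving the 2×2 system: x ≈ -20.8, y ≈ -7.3 km.
Check against SEIS_06 (with the unrounded x, y): √((x − 54.8)²+(y − 51.6)²) = 95.84 ≈ 95.84 km. ✓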